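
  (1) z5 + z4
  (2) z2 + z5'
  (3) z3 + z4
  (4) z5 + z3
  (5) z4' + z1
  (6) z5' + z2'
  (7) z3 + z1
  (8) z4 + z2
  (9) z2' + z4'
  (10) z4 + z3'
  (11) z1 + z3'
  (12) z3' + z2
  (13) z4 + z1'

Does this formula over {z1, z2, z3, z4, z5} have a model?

No

Suppose z5 = 1.
(z2) alone gives z2 = 1.
Now (z2') is unsatisfied and unit — conflict.
Undo z5 and try z5 = 0.
(z4) alone gives z4 = 1.
(z3) alone gives z3 = 1.
(z1) alone gives z1 = 1.
(z2') alone gives z2 = 0.
Now (z2) is unsatisfied and unit — conflict.
Neither z5 = 1 nor z5 = 0 works.
No assignment satisfies every clause.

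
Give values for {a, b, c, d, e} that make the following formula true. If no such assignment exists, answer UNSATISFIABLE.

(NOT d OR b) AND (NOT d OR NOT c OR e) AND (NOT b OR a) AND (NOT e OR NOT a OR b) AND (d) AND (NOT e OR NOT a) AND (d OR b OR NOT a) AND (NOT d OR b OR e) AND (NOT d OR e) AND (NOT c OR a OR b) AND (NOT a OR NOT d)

UNSATISFIABLE

From the singleton clause (d), d = true.
From the singleton clause (b), b = true.
From the singleton clause (a), a = true.
But (NOT a) is also a unit clause — contradiction.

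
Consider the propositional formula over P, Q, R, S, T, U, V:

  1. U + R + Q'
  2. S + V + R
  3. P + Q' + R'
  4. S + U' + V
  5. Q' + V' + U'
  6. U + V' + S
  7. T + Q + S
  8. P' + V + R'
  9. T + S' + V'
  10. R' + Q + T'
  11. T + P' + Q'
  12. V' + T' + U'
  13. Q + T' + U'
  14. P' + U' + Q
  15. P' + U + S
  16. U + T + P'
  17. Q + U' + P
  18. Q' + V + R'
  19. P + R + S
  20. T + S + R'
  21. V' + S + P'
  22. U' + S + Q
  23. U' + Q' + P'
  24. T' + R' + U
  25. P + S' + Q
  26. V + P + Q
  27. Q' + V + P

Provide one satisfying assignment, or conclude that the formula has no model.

P ↦ 1,  Q ↦ 0,  R ↦ 0,  S ↦ 1,  T ↦ 1,  U ↦ 0,  V ↦ 0

Try U = 0.
Try R = 0.
Unit clause (Q') forces Q = 0.
Try S = 1.
Unit clause (P) forces P = 1.
Unit clause (T) forces T = 1.
Every clause is now satisfied; V is unconstrained.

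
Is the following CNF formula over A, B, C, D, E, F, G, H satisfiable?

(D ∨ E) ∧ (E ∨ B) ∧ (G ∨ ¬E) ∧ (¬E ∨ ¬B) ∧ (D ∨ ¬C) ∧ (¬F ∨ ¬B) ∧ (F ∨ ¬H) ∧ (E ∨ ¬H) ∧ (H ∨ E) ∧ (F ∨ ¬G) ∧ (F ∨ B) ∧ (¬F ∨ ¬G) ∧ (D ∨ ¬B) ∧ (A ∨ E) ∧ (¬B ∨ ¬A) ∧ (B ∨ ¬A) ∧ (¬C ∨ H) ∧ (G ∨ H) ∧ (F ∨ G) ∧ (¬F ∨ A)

Case D = True:
Case E = True:
The clause (G) is unit, so G = True.
The clause (¬B) is unit, so B = False.
The clause (F) is unit, so F = True.
That conflicts with the unit clause (¬F).
So E must be the other value — set E = False.
The clause (B) is unit, so B = True.
The clause (¬F) is unit, so F = False.
The clause (¬H) is unit, so H = False.
That conflicts with the unit clause (H).
Either choice for E ends in contradiction.
So D must be the other value — set D = False.
The clause (E) is unit, so E = True.
The clause (G) is unit, so G = True.
The clause (¬B) is unit, so B = False.
The clause (¬C) is unit, so C = False.
The clause (F) is unit, so F = True.
That conflicts with the unit clause (¬F).
Either choice for D ends in contradiction.
No assignment satisfies every clause.

No, unsatisfiable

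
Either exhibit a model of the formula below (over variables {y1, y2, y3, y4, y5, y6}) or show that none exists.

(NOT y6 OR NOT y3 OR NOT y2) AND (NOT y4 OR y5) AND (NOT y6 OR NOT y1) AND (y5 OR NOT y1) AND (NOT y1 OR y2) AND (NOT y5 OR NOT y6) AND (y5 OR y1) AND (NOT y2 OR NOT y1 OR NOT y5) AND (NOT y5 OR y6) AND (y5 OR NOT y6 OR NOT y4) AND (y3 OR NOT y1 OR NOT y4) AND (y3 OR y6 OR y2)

Branch on y4: set y4 = false.
Branch on y6: set y6 = false.
From the singleton clause (NOT y5), y5 = false.
From the singleton clause (NOT y1), y1 = false.
Now (y1) is unsatisfied and unit — conflict.
Backtrack on y6: now try y6 = true.
From the singleton clause (NOT y1), y1 = false.
From the singleton clause (NOT y5), y5 = false.
Now (y5) is unsatisfied and unit — conflict.
Neither y6 = true nor y6 = false works.
Backtrack on y4: now try y4 = true.
From the singleton clause (y5), y5 = true.
From the singleton clause (NOT y6), y6 = false.
Now (y6) is unsatisfied and unit — conflict.
Neither y4 = true nor y4 = false works.

UNSATISFIABLE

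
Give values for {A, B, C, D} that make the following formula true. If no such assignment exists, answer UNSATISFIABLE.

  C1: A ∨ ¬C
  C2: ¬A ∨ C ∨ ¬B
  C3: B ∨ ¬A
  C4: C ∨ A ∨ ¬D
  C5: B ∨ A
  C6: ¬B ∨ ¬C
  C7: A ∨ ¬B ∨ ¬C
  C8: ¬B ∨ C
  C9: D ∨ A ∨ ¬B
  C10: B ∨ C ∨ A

UNSATISFIABLE

Case A = True:
Unit clause (B) forces B = True.
Unit clause (C) forces C = True.
But (¬C) is also a unit clause — contradiction.
So A must be the other value — set A = False.
Unit clause (¬C) forces C = False.
Unit clause (¬D) forces D = False.
Unit clause (B) forces B = True.
But (¬B) is also a unit clause — contradiction.
Either choice for A ends in contradiction.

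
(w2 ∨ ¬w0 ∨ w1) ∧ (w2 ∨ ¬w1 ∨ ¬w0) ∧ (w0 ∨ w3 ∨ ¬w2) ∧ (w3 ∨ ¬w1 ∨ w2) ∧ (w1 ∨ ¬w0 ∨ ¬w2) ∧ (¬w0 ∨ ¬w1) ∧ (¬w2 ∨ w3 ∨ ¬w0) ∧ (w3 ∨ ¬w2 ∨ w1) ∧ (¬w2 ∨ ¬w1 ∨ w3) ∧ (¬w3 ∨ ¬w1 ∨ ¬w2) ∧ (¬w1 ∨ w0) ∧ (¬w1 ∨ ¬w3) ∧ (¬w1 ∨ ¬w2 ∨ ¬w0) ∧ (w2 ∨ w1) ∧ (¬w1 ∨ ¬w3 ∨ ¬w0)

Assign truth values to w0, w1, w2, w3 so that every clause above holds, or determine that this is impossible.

Try w0 = False.
From the singleton clause (¬w1), w1 = False.
From the singleton clause (w2), w2 = True.
From the singleton clause (w3), w3 = True.
Every clause now holds.

w0 ↦ False,  w1 ↦ False,  w2 ↦ True,  w3 ↦ True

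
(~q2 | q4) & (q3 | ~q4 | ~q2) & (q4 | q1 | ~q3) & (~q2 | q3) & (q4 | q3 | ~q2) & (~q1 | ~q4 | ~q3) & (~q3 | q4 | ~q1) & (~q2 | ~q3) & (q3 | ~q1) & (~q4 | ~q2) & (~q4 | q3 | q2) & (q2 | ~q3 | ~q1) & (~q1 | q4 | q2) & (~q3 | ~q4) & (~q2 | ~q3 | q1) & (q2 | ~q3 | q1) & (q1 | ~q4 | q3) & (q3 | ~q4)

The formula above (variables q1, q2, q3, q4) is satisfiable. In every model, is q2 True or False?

Suppose q2 = 1.
From the singleton clause (q4), q4 = 1.
That conflicts with the unit clause (~q4).
So every satisfying assignment has q2 = False.

False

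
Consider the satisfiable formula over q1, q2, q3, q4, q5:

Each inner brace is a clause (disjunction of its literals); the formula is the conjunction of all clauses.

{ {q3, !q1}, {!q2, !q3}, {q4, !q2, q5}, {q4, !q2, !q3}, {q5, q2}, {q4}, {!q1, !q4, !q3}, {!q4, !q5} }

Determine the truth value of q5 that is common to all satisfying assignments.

False

Suppose q5 = true.
Unit clause (q4) forces q4 = true.
But (!q4) is also a unit clause — contradiction.
So every satisfying assignment has q5 = False.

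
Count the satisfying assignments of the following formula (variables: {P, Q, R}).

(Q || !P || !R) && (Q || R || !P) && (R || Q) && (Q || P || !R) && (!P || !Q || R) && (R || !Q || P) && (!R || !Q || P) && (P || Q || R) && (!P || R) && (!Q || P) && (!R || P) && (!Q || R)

1

There are 2^3 = 8 truth assignments over (P, Q, R).
Check each against the 12 clauses (columns in the order P, Q, R):
  F F F  ✗ fails (R || Q)
  F F T  ✗ fails (Q || P || !R)
  F T F  ✗ fails (R || !Q || P)
  F T T  ✗ fails (!R || !Q || P)
  T F F  ✗ fails (Q || R || !P)
  T F T  ✗ fails (Q || !P || !R)
  T T F  ✗ fails (!P || !Q || R)
  T T T  ✓ satisfies all
1 of the 8 rows is a model.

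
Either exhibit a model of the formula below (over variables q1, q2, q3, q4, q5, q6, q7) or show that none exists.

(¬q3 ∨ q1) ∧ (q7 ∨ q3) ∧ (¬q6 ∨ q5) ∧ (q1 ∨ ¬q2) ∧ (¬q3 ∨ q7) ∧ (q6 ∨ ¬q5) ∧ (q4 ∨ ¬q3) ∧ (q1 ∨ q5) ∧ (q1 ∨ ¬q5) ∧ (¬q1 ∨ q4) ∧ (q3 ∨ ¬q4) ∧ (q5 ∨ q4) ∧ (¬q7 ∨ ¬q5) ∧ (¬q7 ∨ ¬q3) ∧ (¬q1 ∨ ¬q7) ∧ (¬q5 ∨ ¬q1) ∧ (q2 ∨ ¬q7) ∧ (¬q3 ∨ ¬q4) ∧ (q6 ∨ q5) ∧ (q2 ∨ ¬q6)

Try q3 = False.
(q7) alone gives q7 = True.
(¬q4) alone gives q4 = False.
(¬q1) alone gives q1 = False.
(¬q2) alone gives q2 = False.
But (q2) is also a unit clause — contradiction.
That branch fails; take q3 = True instead.
(q1) alone gives q1 = True.
(q7) alone gives q7 = True.
But (¬q7) is also a unit clause — contradiction.
Either choice for q3 ends in contradiction.

UNSATISFIABLE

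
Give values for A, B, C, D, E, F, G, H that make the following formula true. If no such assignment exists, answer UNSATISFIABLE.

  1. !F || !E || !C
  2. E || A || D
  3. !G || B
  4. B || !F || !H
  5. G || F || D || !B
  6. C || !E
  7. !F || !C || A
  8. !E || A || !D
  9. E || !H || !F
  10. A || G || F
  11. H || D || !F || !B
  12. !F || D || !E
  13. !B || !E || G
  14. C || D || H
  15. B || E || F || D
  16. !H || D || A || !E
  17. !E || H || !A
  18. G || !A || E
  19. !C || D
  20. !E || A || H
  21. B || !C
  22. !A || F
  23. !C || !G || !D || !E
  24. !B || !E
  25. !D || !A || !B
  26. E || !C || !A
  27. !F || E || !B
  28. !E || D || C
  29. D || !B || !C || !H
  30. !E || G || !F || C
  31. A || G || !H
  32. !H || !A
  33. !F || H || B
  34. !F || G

Suppose G = true.
(B) alone gives B = true.
(!E) alone gives E = false.
(!F) alone gives F = false.
(!A) alone gives A = false.
(D) alone gives D = true.
All clauses hold; C, H can take either value.

A ↦ false; B ↦ true; C ↦ true; D ↦ true; E ↦ false; F ↦ false; G ↦ true; H ↦ true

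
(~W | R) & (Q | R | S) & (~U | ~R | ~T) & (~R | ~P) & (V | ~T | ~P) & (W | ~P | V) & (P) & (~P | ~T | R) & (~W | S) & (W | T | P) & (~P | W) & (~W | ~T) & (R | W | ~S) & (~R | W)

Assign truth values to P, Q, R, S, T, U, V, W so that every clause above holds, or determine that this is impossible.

From the singleton clause (P), P = 1.
From the singleton clause (~R), R = 0.
From the singleton clause (~W), W = 0.
Now (W) is unsatisfied and unit — conflict.

UNSATISFIABLE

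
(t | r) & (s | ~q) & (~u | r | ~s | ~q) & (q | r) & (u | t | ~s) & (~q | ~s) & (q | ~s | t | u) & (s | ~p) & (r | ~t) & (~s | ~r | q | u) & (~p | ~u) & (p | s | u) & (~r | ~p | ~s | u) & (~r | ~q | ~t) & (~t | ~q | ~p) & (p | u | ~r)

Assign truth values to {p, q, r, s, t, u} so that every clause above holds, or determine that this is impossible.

Branch on t: set t = 1.
The clause (r) is unit, so r = 1.
The clause (~q) is unit, so q = 0.
Branch on s: set s = 1.
The clause (u) is unit, so u = 1.
The clause (~p) is unit, so p = 0.
This assignment satisfies each clause.

p=0,  q=0,  r=1,  s=1,  t=1,  u=1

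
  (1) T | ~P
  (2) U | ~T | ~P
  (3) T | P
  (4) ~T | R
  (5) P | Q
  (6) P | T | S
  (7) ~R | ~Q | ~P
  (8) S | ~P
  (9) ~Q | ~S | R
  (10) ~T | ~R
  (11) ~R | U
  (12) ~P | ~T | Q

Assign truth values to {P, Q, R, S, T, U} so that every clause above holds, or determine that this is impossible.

Branch on T: set T = 1.
From the singleton clause (R), R = 1.
Now (~R) is unsatisfied and unit — conflict.
Backtrack on T: now try T = 0.
From the singleton clause (~P), P = 0.
Now (P) is unsatisfied and unit — conflict.
Either choice for T ends in contradiction.

UNSATISFIABLE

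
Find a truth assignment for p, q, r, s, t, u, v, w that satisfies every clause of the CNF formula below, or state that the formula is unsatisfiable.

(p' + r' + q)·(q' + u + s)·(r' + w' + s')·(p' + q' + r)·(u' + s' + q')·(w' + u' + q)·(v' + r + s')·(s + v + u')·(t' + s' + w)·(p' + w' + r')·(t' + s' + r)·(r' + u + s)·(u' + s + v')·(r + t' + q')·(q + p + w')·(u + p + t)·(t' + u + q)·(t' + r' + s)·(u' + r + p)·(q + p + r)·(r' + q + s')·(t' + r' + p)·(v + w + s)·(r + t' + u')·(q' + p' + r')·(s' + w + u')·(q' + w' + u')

p ↦ 1,  q ↦ 0,  r ↦ 0,  s ↦ 0,  t ↦ 0,  u ↦ 0,  v ↦ 1,  w ↦ 0

Branch on p: set p = 1.
Branch on r: set r = 0.
The clause (q') is unit, so q = 0.
Branch on w: set w = 0.
Branch on v: set v = 1.
The clause (s') is unit, so s = 0.
The clause (u') is unit, so u = 0.
The clause (t') is unit, so t = 0.
Every clause now holds.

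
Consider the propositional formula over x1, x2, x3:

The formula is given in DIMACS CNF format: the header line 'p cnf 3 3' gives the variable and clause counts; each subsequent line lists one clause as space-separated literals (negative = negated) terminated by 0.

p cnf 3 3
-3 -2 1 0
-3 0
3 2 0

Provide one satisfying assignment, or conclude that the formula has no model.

x1 ↦ True, x2 ↦ True, x3 ↦ False

Unit clause (¬x3) forces x3 = False.
Unit clause (x2) forces x2 = True.
No clause remains; x1 is free.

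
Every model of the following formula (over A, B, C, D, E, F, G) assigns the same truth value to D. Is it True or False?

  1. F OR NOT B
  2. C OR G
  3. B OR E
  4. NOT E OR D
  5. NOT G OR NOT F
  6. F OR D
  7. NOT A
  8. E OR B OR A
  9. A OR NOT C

True

Suppose D = false.
The clause (NOT E) is unit, so E = false.
The clause (B) is unit, so B = true.
The clause (F) is unit, so F = true.
The clause (NOT G) is unit, so G = false.
The clause (C) is unit, so C = true.
The clause (NOT A) is unit, so A = false.
But (A) is also a unit clause — contradiction.
So every satisfying assignment has D = True.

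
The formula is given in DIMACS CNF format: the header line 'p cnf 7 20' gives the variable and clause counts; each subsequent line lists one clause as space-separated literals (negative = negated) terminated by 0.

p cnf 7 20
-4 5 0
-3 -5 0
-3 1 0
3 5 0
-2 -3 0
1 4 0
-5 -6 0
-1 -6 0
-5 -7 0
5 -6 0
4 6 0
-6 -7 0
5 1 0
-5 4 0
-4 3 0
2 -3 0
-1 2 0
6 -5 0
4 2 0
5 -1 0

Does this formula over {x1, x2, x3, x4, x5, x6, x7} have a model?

Suppose x4 = False.
(x1) alone gives x1 = True.
(¬x6) alone gives x6 = False.
Now (x6) is unsatisfied and unit — conflict.
Undo x4 and try x4 = True.
(x5) alone gives x5 = True.
(¬x3) alone gives x3 = False.
Now (x3) is unsatisfied and unit — conflict.
Neither x4 = True nor x4 = False works.
No assignment satisfies every clause.

Unsatisfiable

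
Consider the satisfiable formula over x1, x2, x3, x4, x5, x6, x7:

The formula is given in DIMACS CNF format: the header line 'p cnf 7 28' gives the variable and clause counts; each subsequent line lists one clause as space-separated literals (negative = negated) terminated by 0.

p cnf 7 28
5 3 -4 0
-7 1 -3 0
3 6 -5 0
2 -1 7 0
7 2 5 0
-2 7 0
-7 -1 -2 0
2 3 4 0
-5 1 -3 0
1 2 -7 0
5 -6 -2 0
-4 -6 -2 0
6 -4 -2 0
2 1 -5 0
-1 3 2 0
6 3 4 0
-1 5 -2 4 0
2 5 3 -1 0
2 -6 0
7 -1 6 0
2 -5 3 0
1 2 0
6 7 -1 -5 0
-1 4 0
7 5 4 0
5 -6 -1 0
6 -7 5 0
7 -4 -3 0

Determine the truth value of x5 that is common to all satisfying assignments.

True

Suppose x5 = False.
Try x3 = True.
Try x7 = False.
Unit clause (x2) forces x2 = True.
That conflicts with the unit clause (¬x2).
So x7 must be the other value — set x7 = True.
Unit clause (x1) forces x1 = True.
Unit clause (¬x2) forces x2 = False.
Unit clause (¬x6) forces x6 = False.
That conflicts with the unit clause (x6).
Neither x7 = True nor x7 = False works.
So x3 must be the other value — set x3 = False.
Unit clause (¬x4) forces x4 = False.
Unit clause (x2) forces x2 = True.
Unit clause (x7) forces x7 = True.
Unit clause (¬x1) forces x1 = False.
Unit clause (¬x6) forces x6 = False.
That conflicts with the unit clause (x6).
Neither x3 = True nor x3 = False works.
So every satisfying assignment has x5 = True.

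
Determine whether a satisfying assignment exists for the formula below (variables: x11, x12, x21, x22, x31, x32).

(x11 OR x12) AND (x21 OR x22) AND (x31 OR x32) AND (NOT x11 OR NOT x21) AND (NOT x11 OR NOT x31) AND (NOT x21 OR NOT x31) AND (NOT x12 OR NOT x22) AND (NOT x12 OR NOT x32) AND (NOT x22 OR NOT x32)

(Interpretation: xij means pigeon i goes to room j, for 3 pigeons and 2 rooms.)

Unsatisfiable

Suppose x11 = true.
(NOT x21) alone gives x21 = false.
(x22) alone gives x22 = true.
(NOT x31) alone gives x31 = false.
(x32) alone gives x32 = true.
Now (NOT x32) is unsatisfied and unit — conflict.
So x11 must be the other value — set x11 = false.
(x12) alone gives x12 = true.
(NOT x22) alone gives x22 = false.
(x21) alone gives x21 = true.
(NOT x31) alone gives x31 = false.
(x32) alone gives x32 = true.
Now (NOT x32) is unsatisfied and unit — conflict.
Neither x11 = true nor x11 = false works.
No assignment satisfies every clause.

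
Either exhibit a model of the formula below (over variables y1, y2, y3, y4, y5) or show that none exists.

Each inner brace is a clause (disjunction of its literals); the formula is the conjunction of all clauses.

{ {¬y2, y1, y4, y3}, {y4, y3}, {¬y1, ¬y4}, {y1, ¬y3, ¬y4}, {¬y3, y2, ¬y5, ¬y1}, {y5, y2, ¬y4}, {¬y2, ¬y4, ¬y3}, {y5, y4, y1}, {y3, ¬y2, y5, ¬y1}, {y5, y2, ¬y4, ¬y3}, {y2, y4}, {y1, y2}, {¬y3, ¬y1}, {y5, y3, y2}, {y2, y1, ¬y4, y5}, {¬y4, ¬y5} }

Case y4 = False:
From the singleton clause (y3), y3 = True.
From the singleton clause (y2), y2 = True.
From the singleton clause (¬y1), y1 = False.
From the singleton clause (y5), y5 = True.
Every clause now holds.

y1=False; y2=True; y3=True; y4=False; y5=True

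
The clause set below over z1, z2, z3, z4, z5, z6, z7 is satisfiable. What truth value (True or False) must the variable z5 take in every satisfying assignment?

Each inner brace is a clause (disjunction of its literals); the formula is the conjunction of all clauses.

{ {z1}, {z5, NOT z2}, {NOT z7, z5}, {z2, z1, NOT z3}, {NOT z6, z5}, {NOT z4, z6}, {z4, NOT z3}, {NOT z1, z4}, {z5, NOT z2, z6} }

True

Suppose z5 = false.
The clause (z1) is unit, so z1 = true.
The clause (NOT z2) is unit, so z2 = false.
The clause (NOT z7) is unit, so z7 = false.
The clause (NOT z6) is unit, so z6 = false.
The clause (NOT z4) is unit, so z4 = false.
That conflicts with the unit clause (z4).
So every satisfying assignment has z5 = True.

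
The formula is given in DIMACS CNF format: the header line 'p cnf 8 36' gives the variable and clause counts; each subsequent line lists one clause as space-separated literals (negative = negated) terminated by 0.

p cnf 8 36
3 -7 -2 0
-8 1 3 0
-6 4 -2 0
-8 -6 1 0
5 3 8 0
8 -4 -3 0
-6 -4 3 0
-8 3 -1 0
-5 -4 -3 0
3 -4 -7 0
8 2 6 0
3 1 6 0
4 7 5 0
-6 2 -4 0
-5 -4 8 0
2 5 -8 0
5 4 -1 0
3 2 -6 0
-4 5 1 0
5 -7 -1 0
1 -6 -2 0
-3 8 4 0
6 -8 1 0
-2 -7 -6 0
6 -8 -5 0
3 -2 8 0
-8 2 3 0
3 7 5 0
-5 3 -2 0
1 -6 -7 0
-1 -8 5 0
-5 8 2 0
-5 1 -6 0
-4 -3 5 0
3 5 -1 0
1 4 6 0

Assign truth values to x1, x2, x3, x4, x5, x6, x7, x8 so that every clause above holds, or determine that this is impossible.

Suppose x3 = True.
Suppose x8 = True.
Suppose x6 = True.
The clause (x1) is unit, so x1 = True.
The clause (x5) is unit, so x5 = True.
The clause (¬x4) is unit, so x4 = False.
The clause (¬x2) is unit, so x2 = False.
No clause remains; x7 is free.

x1: True,  x2: False,  x3: True,  x4: False,  x5: True,  x6: True,  x7: True,  x8: True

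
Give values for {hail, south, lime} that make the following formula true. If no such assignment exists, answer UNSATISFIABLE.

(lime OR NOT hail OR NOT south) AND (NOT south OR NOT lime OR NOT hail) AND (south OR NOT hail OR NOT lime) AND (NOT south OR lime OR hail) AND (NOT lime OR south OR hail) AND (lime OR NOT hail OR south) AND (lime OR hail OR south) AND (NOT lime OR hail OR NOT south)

UNSATISFIABLE

Suppose lime = true.
Suppose south = false.
From the singleton clause (NOT hail), hail = false.
That conflicts with the unit clause (hail).
That branch fails; take south = true instead.
From the singleton clause (NOT hail), hail = false.
That conflicts with the unit clause (hail).
Both values of south lead to a conflict.
That branch fails; take lime = false instead.
Suppose hail = false.
From the singleton clause (NOT south), south = false.
That conflicts with the unit clause (south).
That branch fails; take hail = true instead.
From the singleton clause (NOT south), south = false.
That conflicts with the unit clause (south).
Both values of hail lead to a conflict.
Both values of lime lead to a conflict.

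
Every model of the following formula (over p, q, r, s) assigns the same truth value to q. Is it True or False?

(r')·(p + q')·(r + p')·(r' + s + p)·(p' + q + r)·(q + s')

Suppose q = 1.
(r') alone gives r = 0.
(p) alone gives p = 1.
That conflicts with the unit clause (p').
So every satisfying assignment has q = False.

False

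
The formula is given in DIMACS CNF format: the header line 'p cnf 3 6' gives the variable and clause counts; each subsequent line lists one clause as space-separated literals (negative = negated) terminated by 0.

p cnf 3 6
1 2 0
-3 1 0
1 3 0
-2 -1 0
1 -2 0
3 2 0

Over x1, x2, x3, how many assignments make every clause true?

There are 2^3 = 8 truth assignments over (x1, x2, x3).
Check each against the 6 clauses (columns in the order x1, x2, x3):
  F F F  ✗ fails (x1 ∨ x2)
  F F T  ✗ fails (x1 ∨ x2)
  F T F  ✗ fails (x1 ∨ x3)
  F T T  ✗ fails (¬x3 ∨ x1)
  T F F  ✗ fails (x3 ∨ x2)
  T F T  ✓ satisfies all
  T T F  ✗ fails (¬x2 ∨ ¬x1)
  T T T  ✗ fails (¬x2 ∨ ¬x1)
1 of the 8 rows is a model.

1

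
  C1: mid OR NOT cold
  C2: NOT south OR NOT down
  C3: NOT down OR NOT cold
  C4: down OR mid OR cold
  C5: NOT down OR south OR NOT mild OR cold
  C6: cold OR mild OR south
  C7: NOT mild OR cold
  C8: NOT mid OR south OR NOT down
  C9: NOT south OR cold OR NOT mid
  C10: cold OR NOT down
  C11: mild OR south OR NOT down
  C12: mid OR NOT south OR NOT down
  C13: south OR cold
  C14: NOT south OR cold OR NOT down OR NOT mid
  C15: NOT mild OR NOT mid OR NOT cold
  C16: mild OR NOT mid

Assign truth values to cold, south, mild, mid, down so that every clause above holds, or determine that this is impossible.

Branch on mid: set mid = true.
From the singleton clause (mild), mild = true.
From the singleton clause (cold), cold = true.
That conflicts with the unit clause (NOT cold).
Backtrack on mid: now try mid = false.
From the singleton clause (NOT cold), cold = false.
From the singleton clause (down), down = true.
That conflicts with the unit clause (NOT down).
Neither mid = true nor mid = false works.

UNSATISFIABLE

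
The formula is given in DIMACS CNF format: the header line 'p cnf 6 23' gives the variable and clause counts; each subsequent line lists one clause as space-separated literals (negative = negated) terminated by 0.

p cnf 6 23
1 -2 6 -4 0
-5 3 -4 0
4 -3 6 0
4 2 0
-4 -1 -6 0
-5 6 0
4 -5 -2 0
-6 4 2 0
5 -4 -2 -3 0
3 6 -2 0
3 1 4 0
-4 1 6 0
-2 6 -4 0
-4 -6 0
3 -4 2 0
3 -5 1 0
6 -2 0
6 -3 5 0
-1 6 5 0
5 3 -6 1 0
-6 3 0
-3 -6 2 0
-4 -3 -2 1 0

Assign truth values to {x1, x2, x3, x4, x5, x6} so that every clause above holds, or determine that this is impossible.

x1: False, x2: True, x3: True, x4: False, x5: False, x6: True

Case x4 = False:
(x2) alone gives x2 = True.
(¬x5) alone gives x5 = False.
(x6) alone gives x6 = True.
(x3) alone gives x3 = True.
No clause remains; x1 is free.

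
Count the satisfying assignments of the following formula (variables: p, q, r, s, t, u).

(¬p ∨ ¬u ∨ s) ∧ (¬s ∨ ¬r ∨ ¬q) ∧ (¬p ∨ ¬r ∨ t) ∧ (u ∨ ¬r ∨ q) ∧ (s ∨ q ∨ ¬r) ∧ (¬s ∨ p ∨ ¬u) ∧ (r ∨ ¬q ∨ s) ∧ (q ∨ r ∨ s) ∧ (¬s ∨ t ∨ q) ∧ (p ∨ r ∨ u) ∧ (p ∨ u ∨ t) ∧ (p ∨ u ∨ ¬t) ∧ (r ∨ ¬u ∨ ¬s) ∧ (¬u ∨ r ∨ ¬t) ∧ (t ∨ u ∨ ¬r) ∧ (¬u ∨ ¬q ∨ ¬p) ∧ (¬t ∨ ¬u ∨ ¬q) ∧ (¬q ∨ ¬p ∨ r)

There are 2^6 = 64 truth assignments over (p, q, r, s, t, u).
Split on q. With q = True, the clauses containing q are satisfied and ¬q drops from the rest; 2 of the 2^5 = 32 assignments to the other variables satisfy what remains.
With q = False, by the same count on the reduced clause set, 2 assignments work.
(One model: p=F, q=T, r=T, s=F, t=F, u=T.)
Total: 2 + 2 = 4.

4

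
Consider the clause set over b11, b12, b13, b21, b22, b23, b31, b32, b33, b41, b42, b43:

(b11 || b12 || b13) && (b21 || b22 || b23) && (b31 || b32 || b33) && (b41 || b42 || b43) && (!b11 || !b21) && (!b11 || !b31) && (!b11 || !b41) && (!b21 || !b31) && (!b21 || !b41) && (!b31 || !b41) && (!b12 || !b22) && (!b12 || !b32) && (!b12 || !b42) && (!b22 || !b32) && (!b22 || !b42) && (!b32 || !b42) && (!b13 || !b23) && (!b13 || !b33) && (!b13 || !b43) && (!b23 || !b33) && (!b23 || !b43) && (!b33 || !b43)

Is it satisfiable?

Suppose b11 = false.
Suppose b12 = true.
(!b22) alone gives b22 = false.
(!b32) alone gives b32 = false.
(!b42) alone gives b42 = false.
Suppose b21 = true.
(!b31) alone gives b31 = false.
(b33) alone gives b33 = true.
(!b41) alone gives b41 = false.
(b43) alone gives b43 = true.
That conflicts with the unit clause (!b43).
So b21 must be the other value — set b21 = false.
(b23) alone gives b23 = true.
(!b13) alone gives b13 = false.
(!b33) alone gives b33 = false.
(b31) alone gives b31 = true.
(!b41) alone gives b41 = false.
(b43) alone gives b43 = true.
That conflicts with the unit clause (!b43).
Both values of b21 lead to a conflict.
So b12 must be the other value — set b12 = false.
(b13) alone gives b13 = true.
(!b23) alone gives b23 = false.
(!b33) alone gives b33 = false.
(!b43) alone gives b43 = false.
Suppose b21 = true.
(!b31) alone gives b31 = false.
(b32) alone gives b32 = true.
(!b41) alone gives b41 = false.
(b42) alone gives b42 = true.
That conflicts with the unit clause (!b42).
So b21 must be the other value — set b21 = false.
(b22) alone gives b22 = true.
(!b32) alone gives b32 = false.
(b31) alone gives b31 = true.
(!b41) alone gives b41 = false.
(b42) alone gives b42 = true.
That conflicts with the unit clause (!b42).
Both values of b21 lead to a conflict.
Both values of b12 lead to a conflict.
So b11 must be the other value — set b11 = true.
(!b21) alone gives b21 = false.
(!b31) alone gives b31 = false.
(!b41) alone gives b41 = false.
Suppose b22 = true.
(!b12) alone gives b12 = false.
(!b32) alone gives b32 = false.
(b33) alone gives b33 = true.
(!b42) alone gives b42 = false.
(b43) alone gives b43 = true.
That conflicts with the unit clause (!b43).
So b22 must be the other value — set b22 = false.
(b23) alone gives b23 = true.
(!b13) alone gives b13 = false.
(!b33) alone gives b33 = false.
(b32) alone gives b32 = true.
(!b12) alone gives b12 = false.
(!b42) alone gives b42 = false.
(b43) alone gives b43 = true.
That conflicts with the unit clause (!b43).
Both values of b22 lead to a conflict.
Both values of b11 lead to a conflict.
No assignment satisfies every clause.

Unsatisfiable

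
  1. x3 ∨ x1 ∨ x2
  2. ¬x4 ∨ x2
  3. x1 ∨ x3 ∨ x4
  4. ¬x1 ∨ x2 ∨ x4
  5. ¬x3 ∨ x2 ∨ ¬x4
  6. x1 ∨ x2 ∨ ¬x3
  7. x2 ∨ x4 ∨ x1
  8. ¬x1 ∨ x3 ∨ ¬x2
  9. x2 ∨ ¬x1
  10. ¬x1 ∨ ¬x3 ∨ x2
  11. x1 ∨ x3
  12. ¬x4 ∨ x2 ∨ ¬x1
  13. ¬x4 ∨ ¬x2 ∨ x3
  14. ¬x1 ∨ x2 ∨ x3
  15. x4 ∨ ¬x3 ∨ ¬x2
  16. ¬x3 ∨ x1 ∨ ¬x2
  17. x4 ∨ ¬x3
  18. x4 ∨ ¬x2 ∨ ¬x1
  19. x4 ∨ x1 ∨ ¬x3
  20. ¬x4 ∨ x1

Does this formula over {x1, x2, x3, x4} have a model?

Yes, satisfiable

Suppose x4 = True.
From the singleton clause (x2), x2 = True.
From the singleton clause (x3), x3 = True.
From the singleton clause (x1), x1 = True.
Every clause now holds.
A satisfying assignment: x1: True, x2: True, x3: True, x4: True.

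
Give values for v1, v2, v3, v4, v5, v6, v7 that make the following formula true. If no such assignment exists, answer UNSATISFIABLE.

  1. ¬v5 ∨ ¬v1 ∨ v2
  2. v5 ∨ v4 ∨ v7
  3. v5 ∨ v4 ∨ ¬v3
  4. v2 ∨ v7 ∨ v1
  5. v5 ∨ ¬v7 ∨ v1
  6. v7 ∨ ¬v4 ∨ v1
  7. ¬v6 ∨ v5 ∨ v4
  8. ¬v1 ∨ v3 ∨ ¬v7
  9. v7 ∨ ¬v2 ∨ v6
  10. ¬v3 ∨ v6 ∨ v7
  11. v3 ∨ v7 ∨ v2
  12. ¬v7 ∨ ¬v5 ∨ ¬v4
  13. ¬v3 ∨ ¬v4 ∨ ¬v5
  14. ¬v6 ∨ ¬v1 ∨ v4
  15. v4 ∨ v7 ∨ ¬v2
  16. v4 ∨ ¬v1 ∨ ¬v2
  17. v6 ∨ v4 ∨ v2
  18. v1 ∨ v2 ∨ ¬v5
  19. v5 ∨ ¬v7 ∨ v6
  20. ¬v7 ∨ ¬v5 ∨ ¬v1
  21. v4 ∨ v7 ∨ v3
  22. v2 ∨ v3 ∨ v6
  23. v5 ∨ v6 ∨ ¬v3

v1 ↦ False; v2 ↦ True; v3 ↦ True; v4 ↦ False; v5 ↦ True; v6 ↦ True; v7 ↦ True

Try v5 = True.
Try v1 = False.
From the singleton clause (v2), v2 = True.
Try v7 = True.
From the singleton clause (¬v4), v4 = False.
Every clause is now satisfied; v3, v6 are unconstrained.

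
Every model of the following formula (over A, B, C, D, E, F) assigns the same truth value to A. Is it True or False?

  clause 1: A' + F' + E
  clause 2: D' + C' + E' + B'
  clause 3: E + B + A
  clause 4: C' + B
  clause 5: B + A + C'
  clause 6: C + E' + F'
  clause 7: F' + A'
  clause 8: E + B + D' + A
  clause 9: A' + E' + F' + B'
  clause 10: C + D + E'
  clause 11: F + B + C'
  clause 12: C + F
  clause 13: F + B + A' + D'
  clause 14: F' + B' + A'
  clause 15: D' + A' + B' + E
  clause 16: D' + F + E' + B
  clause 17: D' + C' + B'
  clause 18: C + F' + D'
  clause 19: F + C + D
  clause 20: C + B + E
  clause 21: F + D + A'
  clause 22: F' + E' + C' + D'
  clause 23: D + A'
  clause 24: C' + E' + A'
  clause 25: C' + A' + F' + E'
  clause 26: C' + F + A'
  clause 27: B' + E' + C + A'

False

Suppose A = 1.
The clause (F') is unit, so F = 0.
The clause (C) is unit, so C = 1.
That conflicts with the unit clause (C').
So every satisfying assignment has A = False.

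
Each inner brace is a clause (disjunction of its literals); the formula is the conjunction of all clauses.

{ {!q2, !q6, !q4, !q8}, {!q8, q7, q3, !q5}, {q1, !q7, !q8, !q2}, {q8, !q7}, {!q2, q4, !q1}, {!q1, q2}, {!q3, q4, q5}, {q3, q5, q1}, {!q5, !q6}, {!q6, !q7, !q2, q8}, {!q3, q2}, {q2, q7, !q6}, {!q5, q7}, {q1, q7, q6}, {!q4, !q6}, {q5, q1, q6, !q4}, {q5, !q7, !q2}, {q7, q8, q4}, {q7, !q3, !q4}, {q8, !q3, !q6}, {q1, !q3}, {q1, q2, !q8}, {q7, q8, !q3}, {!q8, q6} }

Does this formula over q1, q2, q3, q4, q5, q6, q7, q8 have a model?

Case q8 = false:
From the singleton clause (!q7), q7 = false.
From the singleton clause (!q5), q5 = false.
From the singleton clause (q4), q4 = true.
From the singleton clause (!q6), q6 = false.
From the singleton clause (q1), q1 = true.
From the singleton clause (q2), q2 = true.
From the singleton clause (!q3), q3 = false.
All clauses are satisfied.
A satisfying assignment: q1: true; q2: true; q3: false; q4: true; q5: false; q6: false; q7: false; q8: false.

Satisfiable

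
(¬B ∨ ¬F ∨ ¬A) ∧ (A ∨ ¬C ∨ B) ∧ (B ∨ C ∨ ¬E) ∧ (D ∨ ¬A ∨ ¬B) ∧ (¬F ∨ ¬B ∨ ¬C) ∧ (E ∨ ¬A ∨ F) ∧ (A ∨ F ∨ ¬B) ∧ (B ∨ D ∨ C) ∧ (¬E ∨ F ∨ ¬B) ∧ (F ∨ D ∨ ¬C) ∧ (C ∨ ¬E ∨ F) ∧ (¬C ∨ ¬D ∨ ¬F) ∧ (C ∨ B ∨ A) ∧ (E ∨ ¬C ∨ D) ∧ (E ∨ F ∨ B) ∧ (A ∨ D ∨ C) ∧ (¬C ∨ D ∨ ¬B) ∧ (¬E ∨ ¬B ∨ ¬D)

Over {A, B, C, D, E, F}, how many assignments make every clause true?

There are 2^6 = 64 truth assignments over (A, B, C, D, E, F).
Split on C. With C = True, the clauses containing C are satisfied and ¬C drops from the rest; 2 of the 2^5 = 32 assignments to the other variables satisfy what remains.
With C = False, by the same count on the reduced clause set, 2 assignments work.
(One model: A=F, B=T, C=F, D=T, E=F, F=T.)
Total: 2 + 2 = 4.

4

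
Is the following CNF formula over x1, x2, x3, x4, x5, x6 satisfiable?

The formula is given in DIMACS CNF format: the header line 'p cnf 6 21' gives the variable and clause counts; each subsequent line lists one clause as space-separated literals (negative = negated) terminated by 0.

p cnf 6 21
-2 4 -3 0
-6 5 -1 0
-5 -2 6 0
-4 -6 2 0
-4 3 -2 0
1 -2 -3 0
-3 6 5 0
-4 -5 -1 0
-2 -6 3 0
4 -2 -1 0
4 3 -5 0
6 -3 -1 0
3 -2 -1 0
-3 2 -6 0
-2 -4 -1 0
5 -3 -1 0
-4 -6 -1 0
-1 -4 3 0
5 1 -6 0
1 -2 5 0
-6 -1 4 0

Yes, satisfiable

Case x2 = False:
Case x4 = False:
Case x3 = False:
The clause (¬x5) is unit, so x5 = False.
Case x6 = False:
No clause remains; x1 is free.
A satisfying assignment: x1: False,  x2: False,  x3: False,  x4: False,  x5: False,  x6: False.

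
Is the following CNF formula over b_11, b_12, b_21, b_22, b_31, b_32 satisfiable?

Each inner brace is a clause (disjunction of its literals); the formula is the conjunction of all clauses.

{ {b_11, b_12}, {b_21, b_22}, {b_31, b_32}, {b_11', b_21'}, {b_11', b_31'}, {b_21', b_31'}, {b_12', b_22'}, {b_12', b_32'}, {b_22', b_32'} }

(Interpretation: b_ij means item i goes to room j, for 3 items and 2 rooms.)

No, unsatisfiable

Suppose b_11 = 1.
(b_21') alone gives b_21 = 0.
(b_22) alone gives b_22 = 1.
(b_31') alone gives b_31 = 0.
(b_32) alone gives b_32 = 1.
That conflicts with the unit clause (b_32').
Undo b_11 and try b_11 = 0.
(b_12) alone gives b_12 = 1.
(b_22') alone gives b_22 = 0.
(b_21) alone gives b_21 = 1.
(b_31') alone gives b_31 = 0.
(b_32) alone gives b_32 = 1.
That conflicts with the unit clause (b_32').
Neither b_11 = 1 nor b_11 = 0 works.
No assignment satisfies every clause.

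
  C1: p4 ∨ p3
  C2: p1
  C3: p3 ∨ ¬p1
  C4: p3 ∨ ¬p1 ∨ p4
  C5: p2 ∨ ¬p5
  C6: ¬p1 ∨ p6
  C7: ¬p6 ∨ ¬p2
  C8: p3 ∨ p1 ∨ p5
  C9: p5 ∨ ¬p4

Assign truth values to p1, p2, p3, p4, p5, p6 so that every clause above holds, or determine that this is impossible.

p1 ↦ True, p2 ↦ False, p3 ↦ True, p4 ↦ False, p5 ↦ False, p6 ↦ True

The clause (p1) is unit, so p1 = True.
The clause (p3) is unit, so p3 = True.
The clause (p6) is unit, so p6 = True.
The clause (¬p2) is unit, so p2 = False.
The clause (¬p5) is unit, so p5 = False.
The clause (¬p4) is unit, so p4 = False.
Every clause now holds.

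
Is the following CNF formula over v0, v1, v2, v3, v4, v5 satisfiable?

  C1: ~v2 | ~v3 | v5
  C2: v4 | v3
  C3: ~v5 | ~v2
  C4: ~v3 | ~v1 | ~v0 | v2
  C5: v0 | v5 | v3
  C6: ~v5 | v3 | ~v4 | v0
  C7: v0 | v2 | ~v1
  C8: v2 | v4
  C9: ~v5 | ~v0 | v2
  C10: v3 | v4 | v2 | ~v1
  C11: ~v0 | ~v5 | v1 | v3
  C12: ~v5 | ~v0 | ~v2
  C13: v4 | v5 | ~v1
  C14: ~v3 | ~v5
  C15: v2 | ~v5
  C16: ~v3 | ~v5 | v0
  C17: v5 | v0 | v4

Suppose v4 = 1.
Suppose v5 = 0.
Suppose v2 = 0.
Suppose v0 = 0.
The clause (v3) is unit, so v3 = 1.
The clause (~v1) is unit, so v1 = 0.
Every clause now holds.
A satisfying assignment: v0 ↦ 0, v1 ↦ 0, v2 ↦ 0, v3 ↦ 1, v4 ↦ 1, v5 ↦ 0.

Yes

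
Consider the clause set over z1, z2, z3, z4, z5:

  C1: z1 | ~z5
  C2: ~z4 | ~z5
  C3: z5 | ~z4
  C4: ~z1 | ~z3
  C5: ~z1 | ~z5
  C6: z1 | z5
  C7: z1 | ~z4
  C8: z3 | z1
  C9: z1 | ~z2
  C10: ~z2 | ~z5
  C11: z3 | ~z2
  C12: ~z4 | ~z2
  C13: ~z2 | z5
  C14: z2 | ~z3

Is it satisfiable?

Satisfiable

Suppose z1 = 1.
(~z3) alone gives z3 = 0.
(~z5) alone gives z5 = 0.
(~z4) alone gives z4 = 0.
(~z2) alone gives z2 = 0.
Every clause now holds.
A satisfying assignment: z1: 1,  z2: 0,  z3: 0,  z4: 0,  z5: 0.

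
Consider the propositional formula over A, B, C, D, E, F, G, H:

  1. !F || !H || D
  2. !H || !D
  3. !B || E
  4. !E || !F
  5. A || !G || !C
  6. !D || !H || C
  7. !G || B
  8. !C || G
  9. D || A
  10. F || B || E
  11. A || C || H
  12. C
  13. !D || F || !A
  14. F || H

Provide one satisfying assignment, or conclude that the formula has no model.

A=true,  B=true,  C=true,  D=false,  E=true,  F=false,  G=true,  H=true

Unit clause (C) forces C = true.
Unit clause (G) forces G = true.
Unit clause (A) forces A = true.
Unit clause (B) forces B = true.
Unit clause (E) forces E = true.
Unit clause (!F) forces F = false.
Unit clause (!D) forces D = false.
Unit clause (H) forces H = true.
All clauses are satisfied.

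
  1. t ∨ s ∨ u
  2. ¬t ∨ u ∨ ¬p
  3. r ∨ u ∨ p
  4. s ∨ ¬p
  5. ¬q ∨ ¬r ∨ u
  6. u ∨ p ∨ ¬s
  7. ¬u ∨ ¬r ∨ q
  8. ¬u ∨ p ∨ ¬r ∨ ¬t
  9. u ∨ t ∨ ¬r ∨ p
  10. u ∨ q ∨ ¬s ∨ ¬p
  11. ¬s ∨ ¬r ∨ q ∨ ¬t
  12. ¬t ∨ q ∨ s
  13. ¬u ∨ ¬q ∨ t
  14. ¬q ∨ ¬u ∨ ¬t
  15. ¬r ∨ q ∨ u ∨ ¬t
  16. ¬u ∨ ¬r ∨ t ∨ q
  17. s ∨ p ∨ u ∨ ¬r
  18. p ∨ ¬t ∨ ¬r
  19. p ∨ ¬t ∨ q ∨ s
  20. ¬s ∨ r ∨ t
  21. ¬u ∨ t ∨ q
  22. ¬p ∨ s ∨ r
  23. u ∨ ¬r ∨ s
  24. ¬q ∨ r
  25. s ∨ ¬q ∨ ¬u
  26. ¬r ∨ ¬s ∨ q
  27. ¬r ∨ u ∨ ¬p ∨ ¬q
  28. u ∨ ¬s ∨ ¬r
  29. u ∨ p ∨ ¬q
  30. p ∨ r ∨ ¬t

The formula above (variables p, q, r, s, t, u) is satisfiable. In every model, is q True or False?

False

Suppose q = True.
The clause (r) is unit, so r = True.
The clause (u) is unit, so u = True.
The clause (t) is unit, so t = True.
But (¬t) is also a unit clause — contradiction.
So every satisfying assignment has q = False.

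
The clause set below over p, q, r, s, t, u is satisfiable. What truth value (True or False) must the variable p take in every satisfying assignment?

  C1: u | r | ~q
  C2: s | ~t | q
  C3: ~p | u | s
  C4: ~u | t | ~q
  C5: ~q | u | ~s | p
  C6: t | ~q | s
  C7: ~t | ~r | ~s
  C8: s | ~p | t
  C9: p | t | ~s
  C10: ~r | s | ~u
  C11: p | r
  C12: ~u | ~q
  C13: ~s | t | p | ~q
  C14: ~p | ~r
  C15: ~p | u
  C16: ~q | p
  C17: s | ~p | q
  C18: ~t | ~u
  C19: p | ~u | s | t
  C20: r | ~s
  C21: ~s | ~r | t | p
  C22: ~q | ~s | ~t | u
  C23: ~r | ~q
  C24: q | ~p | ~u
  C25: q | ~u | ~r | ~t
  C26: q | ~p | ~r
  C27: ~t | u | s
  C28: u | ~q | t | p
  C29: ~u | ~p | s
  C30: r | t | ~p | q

Suppose p = 1.
Unit clause (~r) forces r = 0.
Unit clause (u) forces u = 1.
Unit clause (~q) forces q = 0.
But (q) is also a unit clause — contradiction.
So every satisfying assignment has p = False.

False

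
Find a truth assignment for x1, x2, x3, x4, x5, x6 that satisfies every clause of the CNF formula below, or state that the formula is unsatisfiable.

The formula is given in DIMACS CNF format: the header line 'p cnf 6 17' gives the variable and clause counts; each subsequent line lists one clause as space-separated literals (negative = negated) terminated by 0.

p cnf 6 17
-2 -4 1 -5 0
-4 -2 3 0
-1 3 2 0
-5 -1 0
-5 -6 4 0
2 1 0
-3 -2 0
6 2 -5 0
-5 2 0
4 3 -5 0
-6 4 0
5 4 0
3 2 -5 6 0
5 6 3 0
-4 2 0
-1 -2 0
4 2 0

Branch on x5: set x5 = False.
Unit clause (x4) forces x4 = True.
Unit clause (x2) forces x2 = True.
Unit clause (x3) forces x3 = True.
But (¬x3) is also a unit clause — contradiction.
So x5 must be the other value — set x5 = True.
Unit clause (¬x1) forces x1 = False.
Unit clause (x2) forces x2 = True.
Unit clause (¬x4) forces x4 = False.
Unit clause (¬x6) forces x6 = False.
Unit clause (¬x3) forces x3 = False.
But (x3) is also a unit clause — contradiction.
Neither x5 = True nor x5 = False works.

UNSATISFIABLE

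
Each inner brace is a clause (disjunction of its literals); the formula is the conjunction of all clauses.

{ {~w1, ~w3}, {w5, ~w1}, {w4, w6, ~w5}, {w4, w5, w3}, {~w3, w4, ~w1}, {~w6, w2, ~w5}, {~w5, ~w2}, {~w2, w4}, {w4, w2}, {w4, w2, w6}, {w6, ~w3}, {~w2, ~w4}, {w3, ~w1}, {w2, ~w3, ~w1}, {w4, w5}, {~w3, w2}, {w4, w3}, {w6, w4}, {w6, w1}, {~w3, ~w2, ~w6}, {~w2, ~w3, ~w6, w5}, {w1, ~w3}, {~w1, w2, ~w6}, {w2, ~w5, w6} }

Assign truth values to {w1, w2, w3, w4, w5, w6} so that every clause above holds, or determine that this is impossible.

w1=0, w2=0, w3=0, w4=1, w5=0, w6=1

Try w1 = 0.
From the singleton clause (w6), w6 = 1.
From the singleton clause (~w3), w3 = 0.
From the singleton clause (w4), w4 = 1.
From the singleton clause (~w2), w2 = 0.
From the singleton clause (~w5), w5 = 0.
This assignment satisfies each clause.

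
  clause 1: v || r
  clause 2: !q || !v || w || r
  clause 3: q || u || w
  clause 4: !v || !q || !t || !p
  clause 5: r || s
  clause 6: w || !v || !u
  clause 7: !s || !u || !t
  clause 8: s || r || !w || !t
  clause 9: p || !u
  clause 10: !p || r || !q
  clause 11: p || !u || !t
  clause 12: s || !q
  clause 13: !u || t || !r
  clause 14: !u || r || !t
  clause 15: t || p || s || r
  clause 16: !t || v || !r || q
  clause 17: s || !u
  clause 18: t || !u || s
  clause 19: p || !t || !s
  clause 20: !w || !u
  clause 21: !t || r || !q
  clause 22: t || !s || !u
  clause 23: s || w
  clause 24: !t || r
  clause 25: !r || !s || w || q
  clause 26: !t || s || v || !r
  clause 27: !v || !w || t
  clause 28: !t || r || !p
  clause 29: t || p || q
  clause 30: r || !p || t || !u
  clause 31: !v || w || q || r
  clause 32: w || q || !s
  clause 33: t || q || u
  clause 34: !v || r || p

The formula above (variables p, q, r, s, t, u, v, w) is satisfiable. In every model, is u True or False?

Suppose u = true.
Unit clause (p) forces p = true.
Unit clause (s) forces s = true.
Unit clause (!t) forces t = false.
Now (t) is unsatisfied and unit — conflict.
So every satisfying assignment has u = False.

False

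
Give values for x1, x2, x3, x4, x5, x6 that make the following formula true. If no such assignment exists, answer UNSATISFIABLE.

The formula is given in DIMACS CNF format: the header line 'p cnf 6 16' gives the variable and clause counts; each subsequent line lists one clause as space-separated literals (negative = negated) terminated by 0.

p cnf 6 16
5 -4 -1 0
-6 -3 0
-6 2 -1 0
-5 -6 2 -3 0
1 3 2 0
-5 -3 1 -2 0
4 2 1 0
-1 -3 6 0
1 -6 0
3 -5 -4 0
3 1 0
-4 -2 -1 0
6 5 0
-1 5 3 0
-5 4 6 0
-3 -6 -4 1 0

Branch on x6: set x6 = False.
(x5) alone gives x5 = True.
(x4) alone gives x4 = True.
(x3) alone gives x3 = True.
(¬x1) alone gives x1 = False.
(¬x2) alone gives x2 = False.
All clauses are satisfied.

x1 ↦ False,  x2 ↦ False,  x3 ↦ True,  x4 ↦ True,  x5 ↦ True,  x6 ↦ False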